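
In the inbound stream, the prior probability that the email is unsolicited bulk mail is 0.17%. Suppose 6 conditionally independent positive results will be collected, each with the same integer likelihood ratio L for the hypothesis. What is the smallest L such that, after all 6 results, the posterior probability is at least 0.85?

Prior odds = 0.0017/0.9983 = 17/9983.
Target odds = 0.85/0.15 = 17/3.
Need L⁶ ≥ 17/3 ÷ (17/9983) = 9983/3.
3⁶ = 729 < 9983/3 ≤ 4096 = 4⁶, so L = 4.

4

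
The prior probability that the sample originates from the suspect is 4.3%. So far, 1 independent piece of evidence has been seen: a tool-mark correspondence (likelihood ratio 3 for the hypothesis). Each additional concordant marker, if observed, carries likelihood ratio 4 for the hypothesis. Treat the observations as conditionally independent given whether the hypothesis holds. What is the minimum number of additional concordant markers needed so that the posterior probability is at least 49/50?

Prior odds = 0.043/0.957 = 43/957.
Bayes factor of the evidence already in hand = 3.
Odds after that evidence = (43/957) × 3 = 43/319.
Target odds = 0.98/0.02 = 49.
Need 4ⁿ ≥ 49 ÷ (43/319) = 15631/43.
4⁴ = 256 falls short of 15631/43 but 4⁵ = 1024 reaches it, so n = 5.

5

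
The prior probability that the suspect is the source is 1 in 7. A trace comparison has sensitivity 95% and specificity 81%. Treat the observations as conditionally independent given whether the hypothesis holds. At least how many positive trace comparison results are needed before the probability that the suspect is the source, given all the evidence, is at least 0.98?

Prior odds = (1/7)/(6/7) = 1/6.
False-positive rate = 1 − 0.81 = 0.19; likelihood ratio of a positive = 0.95/0.19 = 5.
Target odds: 0.98 ÷ 0.02 = 49.
Need (1/6) × 5ⁿ ≥ 49, i.e. 5ⁿ ≥ 294.
5³ = 125 falls short of 294 but 5⁴ = 625 reaches it, so n = 4.

4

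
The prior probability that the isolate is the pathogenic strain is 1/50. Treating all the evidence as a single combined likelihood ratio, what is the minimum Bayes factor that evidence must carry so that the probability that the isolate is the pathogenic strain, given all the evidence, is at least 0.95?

931

Prior odds = 0.02/0.98 = 1/49.
Target odds = 0.95/0.05 = 19.
Required Bayes factor = 19 ÷ (1/49) = 931.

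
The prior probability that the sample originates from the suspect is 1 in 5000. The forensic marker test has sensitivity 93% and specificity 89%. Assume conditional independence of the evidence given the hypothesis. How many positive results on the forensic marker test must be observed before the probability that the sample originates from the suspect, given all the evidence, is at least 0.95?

Prior odds = 0.0002/0.9998 = 1/4999.
False-positive rate = 1 − 0.89 = 0.11; likelihood ratio of a positive = 0.93/0.11 = 93/11.
Target odds: 0.95 ÷ 0.05 = 19.
Need (1/4999) × (93/11)ⁿ ≥ 19, i.e. (93/11)ⁿ ≥ 94981.
(93/11)⁵ ≈43196.8 falls short of 94981 but (93/11)⁶ ≈365209 reaches it, so n = 6.

6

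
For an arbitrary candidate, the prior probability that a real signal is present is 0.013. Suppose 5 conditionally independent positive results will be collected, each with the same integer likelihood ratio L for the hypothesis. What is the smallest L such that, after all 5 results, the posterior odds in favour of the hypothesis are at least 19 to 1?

5

Prior odds = 0.013/0.987 = 13/987.
Target odds = 19.
Need L⁵ ≥ 19 ÷ (13/987) = 18753/13.
4⁵ = 1024 < 18753/13 ≤ 3125 = 5⁵, so L = 5.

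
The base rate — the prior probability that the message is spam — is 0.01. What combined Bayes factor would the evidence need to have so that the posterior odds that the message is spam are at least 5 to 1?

Prior odds = 0.01/0.99 = 1/99.
Target odds = 5.
Required Bayes factor = 5 ÷ (1/99) = 495.

495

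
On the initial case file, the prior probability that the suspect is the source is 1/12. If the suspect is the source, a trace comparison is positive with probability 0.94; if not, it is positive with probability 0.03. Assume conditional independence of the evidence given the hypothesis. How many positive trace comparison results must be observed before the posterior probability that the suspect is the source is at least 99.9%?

Prior odds: (1/12) ÷ (11/12) = 1/11.
Likelihood ratio of a positive = 0.94/0.03 = 94/3.
Target odds: 0.999 ÷ 0.001 = 999.
Require (94/3)ⁿ ≥ 999 ÷ (1/11) = 10989.
(94/3)² = 8836/9 falls short of 10989 but (94/3)³ = 830584/27 reaches it, so n = 3.

3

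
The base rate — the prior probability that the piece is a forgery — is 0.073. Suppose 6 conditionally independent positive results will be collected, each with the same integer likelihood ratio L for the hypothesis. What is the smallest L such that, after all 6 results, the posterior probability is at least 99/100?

4

Prior odds = 0.073/0.927 = 73/927.
Target odds = 0.99/0.01 = 99.
Need L⁶ ≥ 99 ÷ (73/927) = 91773/73.
3⁶ = 729 < 91773/73 ≤ 4096 = 4⁶, so L = 4.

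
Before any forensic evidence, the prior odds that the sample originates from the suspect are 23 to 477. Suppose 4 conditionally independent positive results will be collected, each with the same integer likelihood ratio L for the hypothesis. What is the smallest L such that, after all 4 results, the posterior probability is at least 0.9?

4

Prior odds = 23/477.
Target odds = 0.9/0.1 = 9.
Need L⁴ ≥ 9 ÷ (23/477) = 4293/23.
3⁴ = 81 < 4293/23 ≤ 256 = 4⁴, so L = 4.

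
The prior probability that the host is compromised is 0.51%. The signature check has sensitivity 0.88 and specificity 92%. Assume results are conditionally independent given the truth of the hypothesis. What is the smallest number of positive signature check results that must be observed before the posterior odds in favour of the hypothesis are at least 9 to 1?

Prior odds: 0.0051 ÷ 0.9949 = 51/9949.
False-positive rate = 1 − 0.92 = 0.08; likelihood ratio of a positive = 0.88/0.08 = 11.
Target odds = 9.
Need (51/9949) × 11ⁿ ≥ 9, i.e. 11ⁿ ≥ 29847/17.
11³ = 1331 falls short of 29847/17 but 11⁴ = 14641 reaches it, so n = 4.

4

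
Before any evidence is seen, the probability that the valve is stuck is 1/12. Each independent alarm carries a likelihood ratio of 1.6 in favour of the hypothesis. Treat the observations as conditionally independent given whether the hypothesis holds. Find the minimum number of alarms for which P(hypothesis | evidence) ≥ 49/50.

14

Prior odds = (1/12)/(11/12) = 1/11.
Likelihood ratio per alarm = 1.6.
Target odds: 0.98 ÷ 0.02 = 49.
Need (1/11) × 1.6ⁿ ≥ 49, i.e. 1.6ⁿ ≥ 539.
1.6¹³ ≈450.36 falls short of 539 but 1.6¹⁴ ≈720.576 reaches it, so n = 14.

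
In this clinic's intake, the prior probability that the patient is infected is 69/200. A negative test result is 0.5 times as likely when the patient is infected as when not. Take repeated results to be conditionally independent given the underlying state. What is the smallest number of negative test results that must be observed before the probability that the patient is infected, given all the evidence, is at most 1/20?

Prior odds = 0.345/0.655 = 69/131.
Likelihood ratio per negative test result = 0.5.
Target posterior odds = 0.05/0.95 = 1/19.
Require 0.5ⁿ ≤ 1/19 ÷ (69/131) = 131/1311.
0.5³ = 0.125 is still above 131/1311 but 0.5⁴ = 0.0625 is at or below it, so n = 4.

4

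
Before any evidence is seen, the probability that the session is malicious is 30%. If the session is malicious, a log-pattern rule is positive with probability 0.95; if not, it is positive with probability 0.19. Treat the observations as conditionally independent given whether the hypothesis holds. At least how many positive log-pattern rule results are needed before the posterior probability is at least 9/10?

2

Prior odds = 0.3/0.7 = 3/7.
Likelihood ratio of a positive = 0.95/0.19 = 5.
Target posterior odds = 0.9/0.1 = 9.
Require 5ⁿ ≥ 9 ÷ (3/7) = 21.
5¹ = 5 falls short of 21 but 5² = 25 reaches it, so n = 2.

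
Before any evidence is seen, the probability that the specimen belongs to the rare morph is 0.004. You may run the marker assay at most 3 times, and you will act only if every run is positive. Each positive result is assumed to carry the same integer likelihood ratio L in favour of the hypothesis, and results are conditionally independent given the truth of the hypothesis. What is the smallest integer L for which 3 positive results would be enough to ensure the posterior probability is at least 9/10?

Prior odds = 0.004/0.996 = 1/249.
Target odds = 0.9/0.1 = 9.
Need L³ ≥ 9 ÷ (1/249) = 2241.
13³ = 2197 < 2241 ≤ 2744 = 14³, so L = 14.

14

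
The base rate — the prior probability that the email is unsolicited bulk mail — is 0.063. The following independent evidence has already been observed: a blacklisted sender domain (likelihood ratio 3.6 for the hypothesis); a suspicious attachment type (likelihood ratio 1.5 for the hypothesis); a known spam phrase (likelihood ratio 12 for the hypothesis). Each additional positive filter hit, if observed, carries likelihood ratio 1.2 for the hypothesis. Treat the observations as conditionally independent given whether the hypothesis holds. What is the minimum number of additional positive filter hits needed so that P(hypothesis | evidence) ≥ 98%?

Prior odds = 0.063/0.937 = 63/937.
Combined Bayes factor of the evidence already in hand = 3.6 × 1.5 × 12 = 64.8.
Odds after that evidence = (63/937) × 64.8 = 20412/4685.
Target odds = 0.98/0.02 = 49.
Need 1.2ⁿ ≥ 49 ÷ (20412/4685) = 32795/2916.
1.2¹³ ≈10.6993 falls short of 32795/2916 but 1.2¹⁴ ≈12.8392 reaches it, so n = 14.

14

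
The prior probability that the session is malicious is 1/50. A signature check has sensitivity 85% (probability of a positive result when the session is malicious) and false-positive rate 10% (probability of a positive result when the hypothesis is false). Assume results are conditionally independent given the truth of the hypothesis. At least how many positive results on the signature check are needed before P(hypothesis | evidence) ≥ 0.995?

Prior odds = 0.02/0.98 = 1/49.
Likelihood ratio of a positive result = 0.85/0.1 = 8.5.
Target odds: 0.995 ÷ 0.005 = 199.
Require 8.5ⁿ ≥ 199 ÷ (1/49) = 9751.
8.5⁴ = 5220.0625 falls short of 9751 but 8.5⁵ = 44370.53125 reaches it, so n = 5.

5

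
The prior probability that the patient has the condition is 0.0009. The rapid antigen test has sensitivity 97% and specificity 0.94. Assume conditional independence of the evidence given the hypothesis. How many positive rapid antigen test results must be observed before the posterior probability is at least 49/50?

4

Prior odds = 0.0009/0.9991 = 9/9991.
False-positive rate = 1 − 0.94 = 0.06; likelihood ratio of a positive = 0.97/0.06 = 97/6.
Target odds: 0.98 ÷ 0.02 = 49.
Require (97/6)ⁿ ≥ 49 ÷ (9/9991) = 489559/9.
(97/6)³ = 912673/216 falls short of 489559/9 but (97/6)⁴ = 88529281/1296 reaches it, so n = 4.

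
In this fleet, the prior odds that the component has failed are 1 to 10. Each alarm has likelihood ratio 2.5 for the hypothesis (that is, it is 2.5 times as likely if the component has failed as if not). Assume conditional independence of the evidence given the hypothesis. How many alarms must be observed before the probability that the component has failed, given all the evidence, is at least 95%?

6

Prior odds = 0.1.
Likelihood ratio per alarm = 2.5.
Target posterior odds = 0.95/0.05 = 19.
Need 0.1 × 2.5ⁿ ≥ 19, i.e. 2.5ⁿ ≥ 190.
2.5⁵ = 97.65625 falls short of 190 but 2.5⁶ = 244.140625 reaches it, so n = 6.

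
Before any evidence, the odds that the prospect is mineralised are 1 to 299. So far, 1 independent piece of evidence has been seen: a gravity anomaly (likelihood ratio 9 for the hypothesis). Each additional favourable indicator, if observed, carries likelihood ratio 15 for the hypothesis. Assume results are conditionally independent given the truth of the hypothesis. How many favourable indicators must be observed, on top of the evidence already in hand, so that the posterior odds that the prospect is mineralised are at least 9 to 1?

3

Prior odds = 1/299.
Bayes factor of the evidence already in hand = 9.
Odds after that evidence = (1/299) × 9 = 9/299.
Target odds = 9.
Need 15ⁿ ≥ 9 ÷ (9/299) = 299.
15² = 225 falls short of 299 but 15³ = 3375 reaches it, so n = 3.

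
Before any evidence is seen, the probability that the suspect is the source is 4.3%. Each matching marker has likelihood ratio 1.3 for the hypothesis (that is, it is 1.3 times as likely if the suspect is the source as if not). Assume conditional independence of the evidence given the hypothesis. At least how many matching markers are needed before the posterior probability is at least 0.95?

Prior odds = 0.043/0.957 = 43/957.
Likelihood ratio per matching marker = 1.3.
Target odds: 0.95 ÷ 0.05 = 19.
Require 1.3ⁿ ≥ 19 ÷ (43/957) = 18183/43.
1.3²³ ≈417.539 falls short of 18183/43 but 1.3²⁴ ≈542.801 reaches it, so n = 24.

24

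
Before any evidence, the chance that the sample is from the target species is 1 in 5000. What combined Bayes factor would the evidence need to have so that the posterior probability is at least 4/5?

Prior odds = 0.0002/0.9998 = 1/4999.
Target odds = 0.8/0.2 = 4.
Required Bayes factor = 4 ÷ (1/4999) = 19996.

19996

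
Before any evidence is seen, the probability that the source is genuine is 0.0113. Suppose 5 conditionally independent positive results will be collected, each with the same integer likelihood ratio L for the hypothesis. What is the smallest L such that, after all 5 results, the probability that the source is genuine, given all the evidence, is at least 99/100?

Prior odds = 0.0113/0.9887 = 113/9887.
Target odds = 0.99/0.01 = 99.
Need L⁵ ≥ 99 ÷ (113/9887) = 978813/113.
6⁵ = 7776 < 978813/113 ≤ 16807 = 7⁵, so L = 7.

7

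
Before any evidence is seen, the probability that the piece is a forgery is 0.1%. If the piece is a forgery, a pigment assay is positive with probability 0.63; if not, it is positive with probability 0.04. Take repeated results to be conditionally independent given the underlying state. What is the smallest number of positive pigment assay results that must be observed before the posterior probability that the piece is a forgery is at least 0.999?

Prior odds: 0.001 ÷ 0.999 = 1/999.
Likelihood ratio of a positive = 0.63/0.04 = 15.75.
Target posterior odds = 0.999/0.001 = 999.
Require 15.75ⁿ ≥ 999 ÷ (1/999) = 998001.
15.75⁵ = 992436543/1024 falls short of 998001 but 15.75⁶ ≈1.52645e+07 reaches it, so n = 6.

6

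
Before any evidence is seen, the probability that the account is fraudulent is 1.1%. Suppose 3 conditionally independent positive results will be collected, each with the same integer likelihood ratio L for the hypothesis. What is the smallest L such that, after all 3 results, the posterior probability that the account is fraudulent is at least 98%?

Prior odds = 0.011/0.989 = 11/989.
Target odds = 0.98/0.02 = 49.
Need L³ ≥ 49 ÷ (11/989) = 48461/11.
16³ = 4096 < 48461/11 ≤ 4913 = 17³, so L = 17.

17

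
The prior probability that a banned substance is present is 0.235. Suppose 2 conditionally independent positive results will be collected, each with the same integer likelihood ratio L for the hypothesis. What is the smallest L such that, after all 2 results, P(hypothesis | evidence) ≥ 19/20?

8

Prior odds = 0.235/0.765 = 47/153.
Target odds = 0.95/0.05 = 19.
Need L² ≥ 19 ÷ (47/153) = 2907/47.
7² = 49 < 2907/47 ≤ 64 = 8², so L = 8.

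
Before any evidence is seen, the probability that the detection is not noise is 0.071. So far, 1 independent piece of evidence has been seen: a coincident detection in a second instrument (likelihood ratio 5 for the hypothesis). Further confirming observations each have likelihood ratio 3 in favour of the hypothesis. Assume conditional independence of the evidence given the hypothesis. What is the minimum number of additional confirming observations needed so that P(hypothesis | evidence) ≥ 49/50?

5

Prior odds = 0.071/0.929 = 71/929.
Bayes factor of the evidence already in hand = 5.
Odds after that evidence = (71/929) × 5 = 355/929.
Target odds = 0.98/0.02 = 49.
Need 3ⁿ ≥ 49 ÷ (355/929) = 45521/355.
3⁴ = 81 falls short of 45521/355 but 3⁵ = 243 reaches it, so n = 5.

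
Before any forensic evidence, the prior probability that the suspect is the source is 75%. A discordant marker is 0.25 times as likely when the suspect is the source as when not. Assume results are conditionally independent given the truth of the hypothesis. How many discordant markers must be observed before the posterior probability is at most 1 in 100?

5

Prior odds = 0.75/0.25 = 3.
Likelihood ratio per discordant marker = 0.25.
Target odds: 0.01 ÷ 0.99 = 1/99.
Need 3 × 0.25ⁿ ≤ 1/99, i.e. 0.25ⁿ ≤ 1/297.
0.25⁴ = 0.00390625 is still above 1/297 but 0.25⁵ = 1/1024 is at or below it, so n = 5.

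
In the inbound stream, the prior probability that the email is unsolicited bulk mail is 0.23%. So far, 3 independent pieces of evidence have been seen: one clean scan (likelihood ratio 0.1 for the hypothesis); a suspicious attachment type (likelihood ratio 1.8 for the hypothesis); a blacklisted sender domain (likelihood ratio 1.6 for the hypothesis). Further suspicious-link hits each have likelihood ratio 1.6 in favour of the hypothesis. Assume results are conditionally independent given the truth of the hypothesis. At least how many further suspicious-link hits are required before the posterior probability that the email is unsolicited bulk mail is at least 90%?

21

Prior odds = 0.0023/0.9977 = 23/9977.
Combined Bayes factor of the evidence already in hand = 0.1 × 1.8 × 1.6 = 0.288.
Odds after that evidence = (23/9977) × 0.288 = 828/1247125.
Target odds = 0.9/0.1 = 9.
Need 1.6ⁿ ≥ 9 ÷ (828/1247125) = 1247125/92.
1.6²⁰ ≈12089.3 falls short of 1247125/92 but 1.6²¹ ≈19342.8 reaches it, so n = 21.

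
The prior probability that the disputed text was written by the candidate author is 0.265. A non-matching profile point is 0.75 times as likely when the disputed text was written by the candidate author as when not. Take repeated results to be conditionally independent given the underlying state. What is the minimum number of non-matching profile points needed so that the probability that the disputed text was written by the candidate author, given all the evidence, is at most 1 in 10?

5

Prior odds: 0.265 ÷ 0.735 = 53/147.
Likelihood ratio per non-matching profile point = 0.75.
Target posterior odds = 0.1/0.9 = 1/9.
Require 0.75ⁿ ≤ 1/9 ÷ (53/147) = 49/159.
0.75⁴ = 0.31640625 is still above 49/159 but 0.75⁵ = 243/1024 is at or below it, so n = 5.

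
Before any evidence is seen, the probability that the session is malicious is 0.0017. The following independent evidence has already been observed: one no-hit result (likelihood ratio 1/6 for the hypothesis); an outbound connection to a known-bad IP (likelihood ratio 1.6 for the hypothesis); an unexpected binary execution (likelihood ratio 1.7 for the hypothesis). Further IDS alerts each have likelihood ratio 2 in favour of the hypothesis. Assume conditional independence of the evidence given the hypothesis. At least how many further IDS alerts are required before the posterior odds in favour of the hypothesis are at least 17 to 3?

Prior odds = 0.0017/0.9983 = 17/9983.
Combined Bayes factor of the evidence already in hand = (1/6) × 1.6 × 1.7 = 34/75.
Odds after that evidence = (17/9983) × 34/75 = 578/748725.
Target odds = 17/3.
Need 2ⁿ ≥ 17/3 ÷ (578/748725) = 249575/34.
2¹² = 4096 falls short of 249575/34 but 2¹³ = 8192 reaches it, so n = 13.

13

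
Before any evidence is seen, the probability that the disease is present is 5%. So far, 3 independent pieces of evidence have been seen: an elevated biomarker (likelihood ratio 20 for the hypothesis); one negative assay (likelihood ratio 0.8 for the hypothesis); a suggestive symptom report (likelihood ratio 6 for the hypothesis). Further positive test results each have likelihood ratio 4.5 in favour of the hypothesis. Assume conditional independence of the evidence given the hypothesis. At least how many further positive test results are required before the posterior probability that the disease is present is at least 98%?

Prior odds = 0.05/0.95 = 1/19.
Combined Bayes factor of the evidence already in hand = 20 × 0.8 × 6 = 96.
Odds after that evidence = (1/19) × 96 = 96/19.
Target odds = 0.98/0.02 = 49.
Need 4.5ⁿ ≥ 49 ÷ (96/19) = 931/96.
4.5¹ = 4.5 falls short of 931/96 but 4.5² = 20.25 reaches it, so n = 2.

2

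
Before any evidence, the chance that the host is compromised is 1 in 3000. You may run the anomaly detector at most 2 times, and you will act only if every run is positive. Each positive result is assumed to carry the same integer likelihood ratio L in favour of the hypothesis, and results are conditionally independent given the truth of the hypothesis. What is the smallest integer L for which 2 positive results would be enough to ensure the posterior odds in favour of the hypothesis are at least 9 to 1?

Prior odds = (1/3000)/(2999/3000) = 1/2999.
Target odds = 9.
Need L² ≥ 9 ÷ (1/2999) = 26991.
164² = 26896 < 26991 ≤ 27225 = 165², so L = 165.

165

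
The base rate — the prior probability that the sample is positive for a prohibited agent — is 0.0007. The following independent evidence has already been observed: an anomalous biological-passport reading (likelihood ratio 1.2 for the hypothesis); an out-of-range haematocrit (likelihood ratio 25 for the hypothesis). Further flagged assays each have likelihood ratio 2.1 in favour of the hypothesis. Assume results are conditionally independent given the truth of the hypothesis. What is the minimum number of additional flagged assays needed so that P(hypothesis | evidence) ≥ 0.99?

Prior odds = 0.0007/0.9993 = 7/9993.
Combined Bayes factor of the evidence already in hand = 1.2 × 25 = 30.
Odds after that evidence = (7/9993) × 30 = 70/3331.
Target odds = 0.99/0.01 = 99.
Need 2.1ⁿ ≥ 99 ÷ (70/3331) = 329769/70.
2.1¹¹ ≈3502.78 falls short of 329769/70 but 2.1¹² ≈7355.83 reaches it, so n = 12.

12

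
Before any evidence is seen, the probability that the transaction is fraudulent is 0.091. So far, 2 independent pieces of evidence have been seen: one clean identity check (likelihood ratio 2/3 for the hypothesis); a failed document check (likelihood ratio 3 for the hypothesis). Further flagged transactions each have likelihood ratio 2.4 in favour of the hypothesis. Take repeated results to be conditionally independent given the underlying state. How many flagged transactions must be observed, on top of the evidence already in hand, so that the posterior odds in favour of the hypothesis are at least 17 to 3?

Prior odds = 0.091/0.909 = 91/909.
Combined Bayes factor of the evidence already in hand = (2/3) × 3 = 2.
Odds after that evidence = (91/909) × 2 = 182/909.
Target odds = 17/3.
Need 2.4ⁿ ≥ 17/3 ÷ (182/909) = 5151/182.
2.4³ = 13.824 falls short of 5151/182 but 2.4⁴ = 33.1776 reaches it, so n = 4.

4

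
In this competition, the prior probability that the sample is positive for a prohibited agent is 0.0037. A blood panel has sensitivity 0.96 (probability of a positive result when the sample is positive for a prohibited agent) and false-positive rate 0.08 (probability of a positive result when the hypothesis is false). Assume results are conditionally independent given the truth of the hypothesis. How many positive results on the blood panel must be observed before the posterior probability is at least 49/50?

Prior odds = 0.0037/0.9963 = 37/9963.
Likelihood ratio of a positive result = 0.96/0.08 = 12.
Target odds: 0.98 ÷ 0.02 = 49.
Need (37/9963) × 12ⁿ ≥ 49, i.e. 12ⁿ ≥ 488187/37.
12³ = 1728 falls short of 488187/37 but 12⁴ = 20736 reaches it, so n = 4.

4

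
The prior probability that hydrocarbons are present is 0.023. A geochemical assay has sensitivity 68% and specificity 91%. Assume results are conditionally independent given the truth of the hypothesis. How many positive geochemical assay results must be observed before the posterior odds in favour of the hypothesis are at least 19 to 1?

4

Prior odds: 0.023 ÷ 0.977 = 23/977.
False-positive rate = 1 − 0.91 = 0.09; likelihood ratio of a positive = 0.68/0.09 = 68/9.
Target odds = 19.
Need (23/977) × (68/9)ⁿ ≥ 19, i.e. (68/9)ⁿ ≥ 18563/23.
(68/9)³ = 314432/729 falls short of 18563/23 but (68/9)⁴ = 21381376/6561 reaches it, so n = 4.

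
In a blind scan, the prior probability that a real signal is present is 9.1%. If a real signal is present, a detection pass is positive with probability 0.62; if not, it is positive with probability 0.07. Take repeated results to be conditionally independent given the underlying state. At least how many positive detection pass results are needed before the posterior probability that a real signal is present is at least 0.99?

Prior odds = 0.091/0.909 = 91/909.
Likelihood ratio of a positive = 0.62/0.07 = 62/7.
Target odds: 0.99 ÷ 0.01 = 99.
Need (91/909) × (62/7)ⁿ ≥ 99, i.e. (62/7)ⁿ ≥ 89991/91.
(62/7)³ = 238328/343 falls short of 89991/91 but (62/7)⁴ = 14776336/2401 reaches it, so n = 4.

4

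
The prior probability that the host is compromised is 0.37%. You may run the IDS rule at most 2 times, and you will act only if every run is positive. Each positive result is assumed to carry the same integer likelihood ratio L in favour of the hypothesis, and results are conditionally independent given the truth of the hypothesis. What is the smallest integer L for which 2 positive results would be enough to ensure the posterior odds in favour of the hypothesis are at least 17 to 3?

40

Prior odds = 0.0037/0.9963 = 37/9963.
Target odds = 17/3.
Need L² ≥ 17/3 ÷ (37/9963) = 56457/37.
39² = 1521 < 56457/37 ≤ 1600 = 40², so L = 40.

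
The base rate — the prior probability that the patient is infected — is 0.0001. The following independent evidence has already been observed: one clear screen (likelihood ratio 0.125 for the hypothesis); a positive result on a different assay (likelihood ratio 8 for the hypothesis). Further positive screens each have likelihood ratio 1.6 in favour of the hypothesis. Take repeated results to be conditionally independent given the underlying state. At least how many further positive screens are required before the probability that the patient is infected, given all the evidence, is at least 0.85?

Prior odds = 0.0001/0.9999 = 1/9999.
Combined Bayes factor of the evidence already in hand = 0.125 × 8 = 1.
Odds after that evidence = (1/9999) × 1 = 1/9999.
Target odds = 0.85/0.15 = 17/3.
Need 1.6ⁿ ≥ 17/3 ÷ (1/9999) = 56661.
1.6²³ ≈49517.6 falls short of 56661 but 1.6²⁴ ≈79228.2 reaches it, so n = 24.

24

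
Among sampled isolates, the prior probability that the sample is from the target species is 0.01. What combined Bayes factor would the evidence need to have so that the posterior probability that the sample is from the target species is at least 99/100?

9801

Prior odds = 0.01/0.99 = 1/99.
Target odds = 0.99/0.01 = 99.
Required Bayes factor = 99 ÷ (1/99) = 9801.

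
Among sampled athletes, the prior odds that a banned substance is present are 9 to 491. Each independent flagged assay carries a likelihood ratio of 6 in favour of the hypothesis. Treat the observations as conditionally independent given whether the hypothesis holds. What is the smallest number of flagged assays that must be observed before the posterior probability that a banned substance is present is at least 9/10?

Prior odds = 9/491.
Likelihood ratio per flagged assay = 6.
Target odds: 0.9 ÷ 0.1 = 9.
Require 6ⁿ ≥ 9 ÷ (9/491) = 491.
6³ = 216 falls short of 491 but 6⁴ = 1296 reaches it, so n = 4.

4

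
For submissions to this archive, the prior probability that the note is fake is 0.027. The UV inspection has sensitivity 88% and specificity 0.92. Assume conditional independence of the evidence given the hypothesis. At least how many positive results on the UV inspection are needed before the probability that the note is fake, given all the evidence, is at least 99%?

4

Prior odds = 0.027/0.973 = 27/973.
False-positive rate = 1 − 0.92 = 0.08; likelihood ratio of a positive = 0.88/0.08 = 11.
Target odds: 0.99 ÷ 0.01 = 99.
Require 11ⁿ ≥ 99 ÷ (27/973) = 10703/3.
11³ = 1331 falls short of 10703/3 but 11⁴ = 14641 reaches it, so n = 4.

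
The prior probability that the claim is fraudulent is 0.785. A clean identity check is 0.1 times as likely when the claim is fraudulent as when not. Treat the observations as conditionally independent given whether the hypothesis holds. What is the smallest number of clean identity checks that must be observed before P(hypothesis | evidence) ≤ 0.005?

Prior odds: 0.785 ÷ 0.215 = 157/43.
Likelihood ratio per clean identity check = 0.1.
Target posterior odds = 0.005/0.995 = 1/199.
Need (157/43) × 0.1ⁿ ≤ 1/199, i.e. 0.1ⁿ ≤ 43/31243.
0.1² = 0.01 is still above 43/31243 but 0.1³ = 0.001 is at or below it, so n = 3.

3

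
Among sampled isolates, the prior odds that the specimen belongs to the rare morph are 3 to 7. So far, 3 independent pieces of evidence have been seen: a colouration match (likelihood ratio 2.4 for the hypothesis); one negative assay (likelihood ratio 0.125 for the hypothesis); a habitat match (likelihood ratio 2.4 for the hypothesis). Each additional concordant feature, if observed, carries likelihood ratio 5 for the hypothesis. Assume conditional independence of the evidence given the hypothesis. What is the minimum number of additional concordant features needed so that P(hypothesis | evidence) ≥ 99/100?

4

Prior odds = 3/7.
Combined Bayes factor of the evidence already in hand = 2.4 × 0.125 × 2.4 = 0.72.
Odds after that evidence = (3/7) × 0.72 = 54/175.
Target odds = 0.99/0.01 = 99.
Need 5ⁿ ≥ 99 ÷ (54/175) = 1925/6.
5³ = 125 falls short of 1925/6 but 5⁴ = 625 reaches it, so n = 4.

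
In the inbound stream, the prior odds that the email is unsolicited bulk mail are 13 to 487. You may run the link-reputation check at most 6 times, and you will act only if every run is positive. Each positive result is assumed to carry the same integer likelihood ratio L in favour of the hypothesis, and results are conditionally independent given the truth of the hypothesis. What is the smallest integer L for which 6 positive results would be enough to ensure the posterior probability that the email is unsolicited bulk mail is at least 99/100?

4

Prior odds = 13/487.
Target odds = 0.99/0.01 = 99.
Need L⁶ ≥ 99 ÷ (13/487) = 48213/13.
3⁶ = 729 < 48213/13 ≤ 4096 = 4⁶, so L = 4.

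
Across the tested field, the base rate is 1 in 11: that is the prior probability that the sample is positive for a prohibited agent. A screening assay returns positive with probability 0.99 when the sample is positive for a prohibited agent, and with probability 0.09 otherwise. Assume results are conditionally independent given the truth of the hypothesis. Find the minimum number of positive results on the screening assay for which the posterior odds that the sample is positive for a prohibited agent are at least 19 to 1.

Prior odds: (1/11) ÷ (10/11) = 0.1.
Likelihood ratio of a positive result = 0.99/0.09 = 11.
Target odds = 19.
Require 11ⁿ ≥ 19 ÷ 0.1 = 190.
11² = 121 falls short of 190 but 11³ = 1331 reaches it, so n = 3.

3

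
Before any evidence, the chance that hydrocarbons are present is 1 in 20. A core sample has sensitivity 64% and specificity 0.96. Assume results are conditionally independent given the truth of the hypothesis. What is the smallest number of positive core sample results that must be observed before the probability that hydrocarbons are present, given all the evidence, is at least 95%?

3

Prior odds = 0.05/0.95 = 1/19.
False-positive rate = 1 − 0.96 = 0.04; likelihood ratio of a positive = 0.64/0.04 = 16.
Target posterior odds = 0.95/0.05 = 19.
Need (1/19) × 16ⁿ ≥ 19, i.e. 16ⁿ ≥ 361.
16² = 256 falls short of 361 but 16³ = 4096 reaches it, so n = 3.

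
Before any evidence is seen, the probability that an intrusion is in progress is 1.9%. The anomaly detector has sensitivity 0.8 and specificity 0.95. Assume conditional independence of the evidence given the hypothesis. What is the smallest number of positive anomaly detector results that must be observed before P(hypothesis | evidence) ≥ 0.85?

Prior odds = 0.019/0.981 = 19/981.
False-positive rate = 1 − 0.95 = 0.05; likelihood ratio of a positive = 0.8/0.05 = 16.
Target odds: 0.85 ÷ 0.15 = 17/3.
Require 16ⁿ ≥ 17/3 ÷ (19/981) = 5559/19.
16² = 256 falls short of 5559/19 but 16³ = 4096 reaches it, so n = 3.

3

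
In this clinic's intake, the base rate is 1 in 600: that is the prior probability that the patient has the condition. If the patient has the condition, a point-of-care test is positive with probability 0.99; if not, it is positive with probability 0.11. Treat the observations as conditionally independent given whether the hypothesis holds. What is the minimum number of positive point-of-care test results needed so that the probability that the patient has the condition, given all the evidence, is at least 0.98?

Prior odds = (1/600)/(599/600) = 1/599.
Likelihood ratio of a positive = 0.99/0.11 = 9.
Target posterior odds = 0.98/0.02 = 49.
Need (1/599) × 9ⁿ ≥ 49, i.e. 9ⁿ ≥ 29351.
9⁴ = 6561 falls short of 29351 but 9⁵ = 59049 reaches it, so n = 5.

5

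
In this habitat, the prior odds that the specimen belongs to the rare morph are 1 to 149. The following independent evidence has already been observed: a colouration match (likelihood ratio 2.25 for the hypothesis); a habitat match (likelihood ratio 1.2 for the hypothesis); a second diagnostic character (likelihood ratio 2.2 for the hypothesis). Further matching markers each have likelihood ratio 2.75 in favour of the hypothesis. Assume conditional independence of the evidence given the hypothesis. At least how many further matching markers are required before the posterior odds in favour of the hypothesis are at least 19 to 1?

7

Prior odds = 1/149.
Combined Bayes factor of the evidence already in hand = 2.25 × 1.2 × 2.2 = 5.94.
Odds after that evidence = (1/149) × 5.94 = 297/7450.
Target odds = 19.
Need 2.75ⁿ ≥ 19 ÷ (297/7450) = 141550/297.
2.75⁶ = 1771561/4096 falls short of 141550/297 but 2.75⁷ = 19487171/16384 reaches it, so n = 7.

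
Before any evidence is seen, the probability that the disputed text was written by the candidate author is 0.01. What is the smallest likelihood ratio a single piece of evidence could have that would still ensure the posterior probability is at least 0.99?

9801

Prior odds = 0.01/0.99 = 1/99.
Target odds = 0.99/0.01 = 99.
Required Bayes factor = 99 ÷ (1/99) = 9801.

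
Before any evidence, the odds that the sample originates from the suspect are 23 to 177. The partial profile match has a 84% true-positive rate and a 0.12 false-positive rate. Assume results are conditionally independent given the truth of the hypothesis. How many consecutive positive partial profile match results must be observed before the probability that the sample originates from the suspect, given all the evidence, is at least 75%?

2

Prior odds = 23/177.
Likelihood ratio of a positive result = 0.84/0.12 = 7.
Target posterior odds = 0.75/0.25 = 3.
Require 7ⁿ ≥ 3 ÷ (23/177) = 531/23.
7¹ = 7 falls short of 531/23 but 7² = 49 reaches it, so n = 2.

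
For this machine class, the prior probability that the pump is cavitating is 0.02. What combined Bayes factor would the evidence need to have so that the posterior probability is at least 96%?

1176

Prior odds = 0.02/0.98 = 1/49.
Target odds = 0.96/0.04 = 24.
Required Bayes factor = 24 ÷ (1/49) = 1176.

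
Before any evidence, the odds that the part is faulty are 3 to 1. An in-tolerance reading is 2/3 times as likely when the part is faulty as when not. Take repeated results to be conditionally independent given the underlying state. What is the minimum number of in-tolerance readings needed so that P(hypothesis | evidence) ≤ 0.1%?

20

Prior odds = 3.
Likelihood ratio per in-tolerance reading = 2/3.
Target odds: 0.001 ÷ 0.999 = 1/999.
Need 3 × (2/3)ⁿ ≤ 1/999, i.e. (2/3)ⁿ ≤ 1/2997.
(2/3)¹⁹ ≈0.000451093 is still above 1/2997 but (2/3)²⁰ ≈0.000300729 is at or below it, so n = 20.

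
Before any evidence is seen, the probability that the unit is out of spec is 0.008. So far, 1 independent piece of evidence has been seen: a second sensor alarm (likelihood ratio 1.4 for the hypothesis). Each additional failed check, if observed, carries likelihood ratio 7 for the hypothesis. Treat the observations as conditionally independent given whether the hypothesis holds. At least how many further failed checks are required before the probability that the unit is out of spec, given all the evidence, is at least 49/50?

Prior odds = 0.008/0.992 = 1/124.
Bayes factor of the evidence already in hand = 1.4.
Odds after that evidence = (1/124) × 1.4 = 7/620.
Target odds = 0.98/0.02 = 49.
Need 7ⁿ ≥ 49 ÷ (7/620) = 4340.
7⁴ = 2401 falls short of 4340 but 7⁵ = 16807 reaches it, so n = 5.

5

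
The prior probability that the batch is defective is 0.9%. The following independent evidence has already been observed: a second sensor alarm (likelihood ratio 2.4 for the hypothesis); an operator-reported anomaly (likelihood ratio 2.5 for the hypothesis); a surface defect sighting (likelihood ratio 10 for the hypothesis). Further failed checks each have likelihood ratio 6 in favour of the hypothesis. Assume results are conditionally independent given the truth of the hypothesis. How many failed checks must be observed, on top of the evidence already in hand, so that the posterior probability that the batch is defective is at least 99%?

Prior odds = 0.009/0.991 = 9/991.
Combined Bayes factor of the evidence already in hand = 2.4 × 2.5 × 10 = 60.
Odds after that evidence = (9/991) × 60 = 540/991.
Target odds = 0.99/0.01 = 99.
Need 6ⁿ ≥ 99 ÷ (540/991) = 10901/60.
6² = 36 falls short of 10901/60 but 6³ = 216 reaches it, so n = 3.

3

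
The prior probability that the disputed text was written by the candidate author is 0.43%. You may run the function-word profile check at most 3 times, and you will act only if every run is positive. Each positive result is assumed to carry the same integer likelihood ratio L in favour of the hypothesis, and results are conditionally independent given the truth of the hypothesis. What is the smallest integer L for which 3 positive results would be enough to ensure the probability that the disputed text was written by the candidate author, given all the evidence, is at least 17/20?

Prior odds = 0.0043/0.9957 = 43/9957.
Target odds = 0.85/0.15 = 17/3.
Need L³ ≥ 17/3 ÷ (43/9957) = 56423/43.
10³ = 1000 < 56423/43 ≤ 1331 = 11³, so L = 11.

11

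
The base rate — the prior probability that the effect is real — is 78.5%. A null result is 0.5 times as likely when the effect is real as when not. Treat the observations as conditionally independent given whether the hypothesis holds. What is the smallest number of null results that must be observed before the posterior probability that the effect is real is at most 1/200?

10

Prior odds: 0.785 ÷ 0.215 = 157/43.
Likelihood ratio per null result = 0.5.
Target posterior odds = 0.005/0.995 = 1/199.
Need (157/43) × 0.5ⁿ ≤ 1/199, i.e. 0.5ⁿ ≤ 43/31243.
0.5⁹ = 0.001953125 is still above 43/31243 but 0.5¹⁰ = 1/1024 is at or below it, so n = 10.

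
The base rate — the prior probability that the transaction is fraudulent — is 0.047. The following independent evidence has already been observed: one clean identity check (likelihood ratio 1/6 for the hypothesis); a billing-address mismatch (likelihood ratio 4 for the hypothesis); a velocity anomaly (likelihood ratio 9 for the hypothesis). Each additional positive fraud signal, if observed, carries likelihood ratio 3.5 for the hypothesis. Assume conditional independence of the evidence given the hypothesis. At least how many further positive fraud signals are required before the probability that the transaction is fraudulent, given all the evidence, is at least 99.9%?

7

Prior odds = 0.047/0.953 = 47/953.
Combined Bayes factor of the evidence already in hand = (1/6) × 4 × 9 = 6.
Odds after that evidence = (47/953) × 6 = 282/953.
Target odds = 0.999/0.001 = 999.
Need 3.5ⁿ ≥ 999 ÷ (282/953) = 317349/94.
3.5⁶ = 1838.265625 falls short of 317349/94 but 3.5⁷ = 823543/128 reaches it, so n = 7.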